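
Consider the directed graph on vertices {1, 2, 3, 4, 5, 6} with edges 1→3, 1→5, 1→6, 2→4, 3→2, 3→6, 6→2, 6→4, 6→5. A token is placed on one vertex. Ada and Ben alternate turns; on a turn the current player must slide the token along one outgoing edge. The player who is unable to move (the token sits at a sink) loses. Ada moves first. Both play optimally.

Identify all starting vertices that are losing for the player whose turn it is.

Use the standard recursion: the mover loses at a terminal position; elsewhere, the mover wins exactly when some move hands the opponent an L position.
Every edge goes from a vertex to one that appears earlier in the order 4, 5, 2, 6, 3, 1, so processing vertices in that order labels each vertex after all of its successors.
4: no outgoing edge → L
5: no outgoing edge → L
2: W (go to 4, an L position)
6: W (go to 5, an L position)
3: L (options 6(W), 2(W) are all W)
1: W (go to 3, an L position)
Reading off the rows marked L gives the requested list; there are 3 such vertices.

3, 4, 5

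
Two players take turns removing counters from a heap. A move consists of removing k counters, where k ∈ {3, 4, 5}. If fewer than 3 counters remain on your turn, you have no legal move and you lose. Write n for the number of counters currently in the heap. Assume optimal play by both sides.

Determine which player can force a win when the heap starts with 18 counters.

Build the W/L table. Terminal = L. A non-terminal position is W if it has a move to some L; otherwise it is L.
n=0: no move → L
n=1: no move → L
n=2: no move → L
n=3: →0(L), so W
n=4: →1(L), so W
n=5: →2(L), so W
n=6: →2(L), so W
n=7: →2(L), so W
n=8: →5(W), 4(W), 3(W) — all W, so L
n=9: →6(W), 5(W), 4(W) — all W, so L
n=10: →7(W), 6(W), 5(W) — all W, so L
n=11: →8(L), so W
n=12: →9(L), so W
n=13: →10(L), so W
n=14: →10(L), so W
n=15: →10(L), so W
n=16: →13(W), 12(W), 11(W) — all W, so L
n=17: →14(W), 13(W), 12(W) — all W, so L
n=18: →15(W), 14(W), 13(W) — all W, so L
The starting position 18 is L: whatever the player to move does, the opponent receives a W position.

The second player wins.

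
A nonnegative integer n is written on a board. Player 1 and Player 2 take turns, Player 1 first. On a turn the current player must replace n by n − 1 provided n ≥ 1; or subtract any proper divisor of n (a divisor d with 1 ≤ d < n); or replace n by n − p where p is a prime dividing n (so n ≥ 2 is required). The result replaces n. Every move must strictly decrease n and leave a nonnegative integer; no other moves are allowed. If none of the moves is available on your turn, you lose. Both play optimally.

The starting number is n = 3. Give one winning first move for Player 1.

Use the standard recursion: the mover loses at a terminal position; elsewhere, the mover wins exactly when some move hands the opponent an L position.
n=0: no move → L
n=1: →0(L), so W
n=2: →0(L), so W
n=3: →0(L), so W
From 3, the L positions reachable in one move are: 0.

Move to 0.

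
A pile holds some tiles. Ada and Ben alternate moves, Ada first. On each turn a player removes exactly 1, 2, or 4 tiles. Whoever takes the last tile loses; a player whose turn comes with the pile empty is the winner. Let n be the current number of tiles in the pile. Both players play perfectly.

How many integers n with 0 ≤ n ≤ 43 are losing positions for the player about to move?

Classify positions by backward induction: terminal positions (no move available) are W. From any other position, the mover wins iff some move reaches an L.
n=0: no move; the opponent has just taken the last tile and therefore loses → W
n=1: the only move is to 0(W), a W ⇒ L
n=2: can move to 1, which is L ⇒ W
n=3: can move to 1, which is L ⇒ W
n=4: moves to 3(W), 2(W), 0(W); every one is W ⇒ L
n=5: can move to 4, which is L ⇒ W
n=6: can move to 4, which is L ⇒ W
n=7: moves to 6(W), 5(W), 3(W); every one is W ⇒ L
n=8: can move to 7, which is L ⇒ W
n=9: can move to 7, which is L ⇒ W
n=10: moves to 9(W), 8(W), 6(W); every one is W ⇒ L
n=11: can move to 10, which is L ⇒ W
n=12: can move to 10, which is L ⇒ W
n=13: moves to 12(W), 11(W), 9(W); every one is W ⇒ L
n=14: can move to 13, which is L ⇒ W
n=15: can move to 13, which is L ⇒ W
n=16: moves to 15(W), 14(W), 12(W); every one is W ⇒ L
n=17: can move to 16, which is L ⇒ W
n=18: can move to 16, which is L ⇒ W
n=19: moves to 18(W), 17(W), 15(W); every one is W ⇒ L
n=20: can move to 19, which is L ⇒ W
n=21: can move to 19, which is L ⇒ W
n=22: moves to 21(W), 20(W), 18(W); every one is W ⇒ L
n=23: can move to 22, which is L ⇒ W
n=24: can move to 22, which is L ⇒ W
n=25: moves to 24(W), 23(W), 21(W); every one is W ⇒ L
n=26: can move to 25, which is L ⇒ W
n=27: can move to 25, which is L ⇒ W
n=28: moves to 27(W), 26(W), 24(W); every one is W ⇒ L
n=29: can move to 28, which is L ⇒ W
n=30: can move to 28, which is L ⇒ W
n=31: moves to 30(W), 29(W), 27(W); every one is W ⇒ L
n=32: can move to 31, which is L ⇒ W
n=33: can move to 31, which is L ⇒ W
n=34: moves to 33(W), 32(W), 30(W); every one is W ⇒ L
n=35: can move to 34, which is L ⇒ W
n=36: can move to 34, which is L ⇒ W
n=37: moves to 36(W), 35(W), 33(W); every one is W ⇒ L
n=38: can move to 37, which is L ⇒ W
n=39: can move to 37, which is L ⇒ W
n=40: moves to 39(W), 38(W), 36(W); every one is W ⇒ L
n=41: can move to 40, which is L ⇒ W
n=42: can move to 40, which is L ⇒ W
n=43: moves to 42(W), 41(W), 39(W); every one is W ⇒ L
L entries with 0 ≤ n ≤ 43: n = 1, 4, 7, 10, 13, 16, 19, 22, 25, 28, 31, 34, 37, 40, 43; that makes 15.

15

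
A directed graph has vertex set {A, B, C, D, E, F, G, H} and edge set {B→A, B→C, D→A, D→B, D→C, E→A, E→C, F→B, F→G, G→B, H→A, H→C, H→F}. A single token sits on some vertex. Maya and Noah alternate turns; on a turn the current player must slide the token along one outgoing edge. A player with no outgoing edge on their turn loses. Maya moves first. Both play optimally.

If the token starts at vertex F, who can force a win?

Maya wins.

Compute win/loss labels from the base case upward. A position with no move is L. Any other position is W if it can reach an L in one move, else L.
Every edge goes from a vertex to one that appears earlier in the order A, C, B, D, G, E, F, H, so processing vertices in that order labels each vertex after all of its successors.
A: no outgoing edge → L
C: no outgoing edge → L
B: W (go to C, an L position)
D: W (go to C, an L position)
G: L (sole option B(W) is W)
E: W (go to C, an L position)
F: W (go to G, an L position)
H: W (go to C, an L position)
From F Maya can move to G, reaching an L position.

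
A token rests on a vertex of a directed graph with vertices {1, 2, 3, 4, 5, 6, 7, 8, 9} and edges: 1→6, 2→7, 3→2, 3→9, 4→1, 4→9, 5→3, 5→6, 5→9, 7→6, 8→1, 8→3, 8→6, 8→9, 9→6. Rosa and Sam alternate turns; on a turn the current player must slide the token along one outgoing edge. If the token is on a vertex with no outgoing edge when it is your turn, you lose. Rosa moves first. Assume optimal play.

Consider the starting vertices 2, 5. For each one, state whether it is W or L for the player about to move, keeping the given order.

2: L, 5: W

Build the W/L table. Terminal = L. A non-terminal position is W if it has a move to some L; otherwise it is L.
Every edge goes from a vertex to one that appears earlier in the order 6, 7, 9, 2, 3, 1, 8, 5, 4, so processing vertices in that order labels each vertex after all of its successors.
6: no outgoing edge → L
7: reaches L-position 6 → W
9: reaches L-position 6 → W
2: only reaches 7(W), which is W → L
3: reaches L-position 2 → W
1: reaches L-position 6 → W
8: reaches L-position 6 → W
5: reaches L-position 6 → W
4: only reaches 1(W), 9(W), all W → L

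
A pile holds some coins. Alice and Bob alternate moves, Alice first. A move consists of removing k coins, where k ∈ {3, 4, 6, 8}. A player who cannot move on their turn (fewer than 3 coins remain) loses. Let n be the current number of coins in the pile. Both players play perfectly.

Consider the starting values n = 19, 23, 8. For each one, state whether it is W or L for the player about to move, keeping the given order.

19: W, 23: L, 8: W

Work bottom-up. With no move the player to move loses. Otherwise the position is W if at least one move leads to an L position for the opponent, and L if every move leads to a W.
n=0: no move → L
n=1: no move → L
n=2: no move → L
n=3: W (go to 0, an L position)
n=4: W (go to 1, an L position)
n=5: W (go to 2, an L position)
n=6: W (go to 2, an L position)
n=7: W (go to 1, an L position)
n=8: W (go to 2, an L position)
n=9: W (go to 1, an L position)
n=10: W (go to 2, an L position)
n=11: L (options 8(W), 7(W), 5(W), 3(W) are all W)
n=12: L (options 9(W), 8(W), 6(W), 4(W) are all W)
n=13: L (options 10(W), 9(W), 7(W), 5(W) are all W)
n=14: W (go to 11, an L position)
n=15: W (go to 12, an L position)
n=16: W (go to 13, an L position)
n=17: W (go to 13, an L position)
n=18: W (go to 12, an L position)
n=19: W (go to 13, an L position)
n=20: W (go to 12, an L position)
n=21: W (go to 13, an L position)
n=22: L (options 19(W), 18(W), 16(W), 14(W) are all W)
n=23: L (options 20(W), 19(W), 17(W), 15(W) are all W)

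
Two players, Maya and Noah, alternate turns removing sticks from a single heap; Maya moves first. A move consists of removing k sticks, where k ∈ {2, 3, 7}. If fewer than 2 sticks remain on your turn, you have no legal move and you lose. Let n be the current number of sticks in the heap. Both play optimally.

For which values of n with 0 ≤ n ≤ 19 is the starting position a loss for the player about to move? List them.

0, 1, 5, 6, 10, 11, 15, 16

Positions with no move are L. A position that does have a move is losing for the player to move precisely when every available move leads to a winning position for the opponent. Fill in the labels:
n=0: no move → L
n=1: no move → L
n=2: reaches L-position 0 → W
n=3: reaches L-position 1 → W
n=4: reaches L-position 1 → W
n=5: only reaches 3(W), 2(W), all W → L
n=6: only reaches 4(W), 3(W), all W → L
n=7: reaches L-position 5 → W
n=8: reaches L-position 6 → W
n=9: reaches L-position 6 → W
n=10: only reaches 8(W), 7(W), 3(W), all W → L
n=11: only reaches 9(W), 8(W), 4(W), all W → L
n=12: reaches L-position 10 → W
n=13: reaches L-position 11 → W
n=14: reaches L-position 11 → W
n=15: only reaches 13(W), 12(W), 8(W), all W → L
n=16: only reaches 14(W), 13(W), 9(W), all W → L
n=17: reaches L-position 15 → W
n=18: reaches L-position 16 → W
n=19: reaches L-position 16 → W
Reading off the rows marked L gives the requested list; there are 8 such values of n.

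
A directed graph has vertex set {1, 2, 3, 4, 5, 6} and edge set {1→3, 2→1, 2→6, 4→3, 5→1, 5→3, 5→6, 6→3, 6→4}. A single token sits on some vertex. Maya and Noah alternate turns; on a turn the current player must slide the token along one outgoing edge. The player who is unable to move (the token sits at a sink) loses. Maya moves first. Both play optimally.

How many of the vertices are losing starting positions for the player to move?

2

Classify positions by backward induction: terminal positions (no move available) are L. From any other position, the mover wins iff some move reaches an L.
Every edge goes from a vertex to one that appears earlier in the order 3, 1, 4, 6, 5, 2, so processing vertices in that order labels each vertex after all of its successors.
3: no outgoing edge → L
1: →3(L), so W
4: →3(L), so W
6: →3(L), so W
5: →3(L), so W
2: →6(W), 1(W) — all W, so L
The L vertices are 2, 3; that is 2 in all.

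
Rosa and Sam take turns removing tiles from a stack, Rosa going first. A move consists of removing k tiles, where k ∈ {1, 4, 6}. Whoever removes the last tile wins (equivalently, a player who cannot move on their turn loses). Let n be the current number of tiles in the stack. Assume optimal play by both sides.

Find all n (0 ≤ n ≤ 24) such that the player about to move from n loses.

0, 2, 5, 7, 10, 12, 15, 17, 20, 22

Compute win/loss labels from the base case upward. A position with no move is L. Any other position is W if it can reach an L in one move, else L.
n=0: no move → L
n=1: can move to 0, which is L ⇒ W
n=2: the only move is to 1(W), a W ⇒ L
n=3: can move to 2, which is L ⇒ W
n=4: can move to 0, which is L ⇒ W
n=5: moves to 4(W), 1(W); every one is W ⇒ L
n=6: can move to 5, which is L ⇒ W
n=7: moves to 6(W), 3(W), 1(W); every one is W ⇒ L
n=8: can move to 7, which is L ⇒ W
n=9: can move to 5, which is L ⇒ W
n=10: moves to 9(W), 6(W), 4(W); every one is W ⇒ L
n=11: can move to 10, which is L ⇒ W
n=12: moves to 11(W), 8(W), 6(W); every one is W ⇒ L
n=13: can move to 12, which is L ⇒ W
n=14: can move to 10, which is L ⇒ W
n=15: moves to 14(W), 11(W), 9(W); every one is W ⇒ L
n=16: can move to 15, which is L ⇒ W
n=17: moves to 16(W), 13(W), 11(W); every one is W ⇒ L
n=18: can move to 17, which is L ⇒ W
n=19: can move to 15, which is L ⇒ W
n=20: moves to 19(W), 16(W), 14(W); every one is W ⇒ L
n=21: can move to 20, which is L ⇒ W
n=22: moves to 21(W), 18(W), 16(W); every one is W ⇒ L
n=23: can move to 22, which is L ⇒ W
n=24: can move to 20, which is L ⇒ W
Reading off the rows marked L gives the requested list; there are 10 such values of n.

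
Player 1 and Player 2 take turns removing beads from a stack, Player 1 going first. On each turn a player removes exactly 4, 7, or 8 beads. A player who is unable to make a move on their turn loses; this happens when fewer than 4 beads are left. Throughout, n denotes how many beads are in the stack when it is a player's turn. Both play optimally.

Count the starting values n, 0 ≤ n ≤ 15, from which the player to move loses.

8

Classify positions by backward induction: terminal positions (no move available) are L. From any other position, the mover wins iff some move reaches an L.
n=0: no move → L
n=1: no move → L
n=2: no move → L
n=3: no move → L
n=4: W (go to 0, an L position)
n=5: W (go to 1, an L position)
n=6: W (go to 2, an L position)
n=7: W (go to 3, an L position)
n=8: W (go to 1, an L position)
n=9: W (go to 2, an L position)
n=10: W (go to 3, an L position)
n=11: W (go to 3, an L position)
n=12: L (options 8(W), 5(W), 4(W) are all W)
n=13: L (options 9(W), 6(W), 5(W) are all W)
n=14: L (options 10(W), 7(W), 6(W) are all W)
n=15: L (options 11(W), 8(W), 7(W) are all W)
L entries with 0 ≤ n ≤ 15: n = 0, 1, 2, 3, 12, 13, 14, 15; that makes 8.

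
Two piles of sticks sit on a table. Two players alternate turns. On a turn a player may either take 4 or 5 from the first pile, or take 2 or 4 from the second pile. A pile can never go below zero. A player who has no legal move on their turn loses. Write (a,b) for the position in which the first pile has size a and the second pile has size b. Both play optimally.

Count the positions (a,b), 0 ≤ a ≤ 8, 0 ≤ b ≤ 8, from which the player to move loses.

Classify positions by backward induction: terminal positions (no move available) are L. From any other position, the mover wins iff some move reaches an L.
Every move lowers a or b (never raises either), so fill the grid row by row in increasing a, and left to right within a row: each cell's successors are then already labelled.
      b=0  b=1  b=2  b=3  b=4  b=5  b=6  b=7  b=8
a=0:    L    L    W    W    W    W    L    L    W
a=1:    L    L    W    W    W    W    L    L    W
a=2:    L    L    W    W    W    W    L    L    W
a=3:    L    L    W    W    W    W    L    L    W
a=4:    W    W    L    L    W    W    W    W    L
a=5:    W    W    L    L    W    W    W    W    L
a=6:    W    W    L    L    W    W    W    W    L
a=7:    W    W    L    L    W    W    W    W    L
a=8:    W    W    W    W    L    L    W    W    W
Cells with no legal move (terminal, hence L): (0,0), (0,1), (1,0), (1,1), (2,0), (2,1), (3,0), (3,1).
The remaining L cells, each justified by listing all of its moves:
(0,6): →(0,4)(W), (0,2)(W) — all W, so L
(0,7): →(0,5)(W), (0,3)(W) — all W, so L
(1,6): →(1,4)(W), (1,2)(W) — all W, so L
(1,7): →(1,5)(W), (1,3)(W) — all W, so L
(2,6): →(2,4)(W), (2,2)(W) — all W, so L
(2,7): →(2,5)(W), (2,3)(W) — all W, so L
(3,6): →(3,4)(W), (3,2)(W) — all W, so L
(3,7): →(3,5)(W), (3,3)(W) — all W, so L
(4,2): →(0,2)(W), (4,0)(W) — all W, so L
(4,3): →(0,3)(W), (4,1)(W) — all W, so L
(4,8): →(0,8)(W), (4,6)(W), (4,4)(W) — all W, so L
(5,2): →(1,2)(W), (0,2)(W), (5,0)(W) — all W, so L
(5,3): →(1,3)(W), (0,3)(W), (5,1)(W) — all W, so L
(5,8): →(1,8)(W), (0,8)(W), (5,6)(W), (5,4)(W) — all W, so L
(6,2): →(2,2)(W), (1,2)(W), (6,0)(W) — all W, so L
(6,3): →(2,3)(W), (1,3)(W), (6,1)(W) — all W, so L
(6,8): →(2,8)(W), (1,8)(W), (6,6)(W), (6,4)(W) — all W, so L
(7,2): →(3,2)(W), (2,2)(W), (7,0)(W) — all W, so L
(7,3): →(3,3)(W), (2,3)(W), (7,1)(W) — all W, so L
(7,8): →(3,8)(W), (2,8)(W), (7,6)(W), (7,4)(W) — all W, so L
(8,4): →(4,4)(W), (3,4)(W), (8,2)(W), (8,0)(W) — all W, so L
(8,5): →(4,5)(W), (3,5)(W), (8,3)(W), (8,1)(W) — all W, so L
Every other cell has at least one move into one of the L cells above, so it is W.
L cells per row: a=0: 4, a=1: 4, a=2: 4, a=3: 4, a=4: 3, a=5: 3, a=6: 3, a=7: 3, a=8: 2; total 30.

30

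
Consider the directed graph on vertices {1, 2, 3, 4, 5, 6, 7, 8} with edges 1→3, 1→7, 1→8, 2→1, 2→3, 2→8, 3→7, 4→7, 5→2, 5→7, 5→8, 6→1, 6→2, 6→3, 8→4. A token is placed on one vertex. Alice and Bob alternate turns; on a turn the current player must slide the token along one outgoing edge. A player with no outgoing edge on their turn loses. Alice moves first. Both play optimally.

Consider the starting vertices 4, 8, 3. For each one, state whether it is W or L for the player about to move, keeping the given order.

Work bottom-up. With no move the player to move loses. Otherwise the position is W if at least one move leads to an L position for the opponent, and L if every move leads to a W.
Every edge goes from a vertex to one that appears earlier in the order 7, 3, 4, 8, 1, 2, 6, 5, so processing vertices in that order labels each vertex after all of its successors.
7: no outgoing edge → L
3: reaches L-position 7 → W
4: reaches L-position 7 → W
8: only reaches 4(W), which is W → L
1: reaches L-position 8 → W
2: reaches L-position 8 → W
6: only reaches 2(W), 1(W), 3(W), all W → L
5: reaches L-position 8 → W

4: W, 8: L, 3: W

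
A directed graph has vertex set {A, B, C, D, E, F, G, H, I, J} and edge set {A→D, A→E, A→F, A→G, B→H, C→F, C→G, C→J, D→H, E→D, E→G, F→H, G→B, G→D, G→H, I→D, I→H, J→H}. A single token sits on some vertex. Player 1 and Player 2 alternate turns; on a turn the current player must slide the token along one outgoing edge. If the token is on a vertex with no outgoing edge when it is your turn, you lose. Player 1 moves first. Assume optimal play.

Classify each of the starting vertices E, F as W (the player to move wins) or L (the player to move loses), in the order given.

E: L, F: W

Positions with no move are L. A position that does have a move is losing for the player to move precisely when every available move leads to a winning position for the opponent. Fill in the labels:
Every edge goes from a vertex to one that appears earlier in the order H, D, J, B, F, G, E, I, A, C, so processing vertices in that order labels each vertex after all of its successors.
H: no outgoing edge → L
D: W (go to H, an L position)
J: W (go to H, an L position)
B: W (go to H, an L position)
F: W (go to H, an L position)
G: W (go to H, an L position)
E: L (options G(W), D(W) are all W)
I: W (go to H, an L position)
A: W (go to E, an L position)
C: L (options G(W), F(W), J(W) are all W)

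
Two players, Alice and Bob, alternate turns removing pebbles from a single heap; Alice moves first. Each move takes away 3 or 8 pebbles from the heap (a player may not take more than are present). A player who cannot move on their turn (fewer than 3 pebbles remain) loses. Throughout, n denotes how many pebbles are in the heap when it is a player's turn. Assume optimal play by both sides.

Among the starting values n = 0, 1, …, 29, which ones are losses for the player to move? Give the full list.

0, 1, 2, 6, 7, 11, 12, 13, 17, 18, 22, 23, 24, 28, 29

Classify positions by backward induction: terminal positions (no move available) are L. From any other position, the mover wins iff some move reaches an L.
n=0: no move → L
n=1: no move → L
n=2: no move → L
n=3: reaches L-position 0 → W
n=4: reaches L-position 1 → W
n=5: reaches L-position 2 → W
n=6: only reaches 3(W), which is W → L
n=7: only reaches 4(W), which is W → L
n=8: reaches L-position 0 → W
n=9: reaches L-position 6 → W
n=10: reaches L-position 7 → W
n=11: only reaches 8(W), 3(W), all W → L
n=12: only reaches 9(W), 4(W), all W → L
n=13: only reaches 10(W), 5(W), all W → L
n=14: reaches L-position 11 → W
n=15: reaches L-position 12 → W
n=16: reaches L-position 13 → W
n=17: only reaches 14(W), 9(W), all W → L
n=18: only reaches 15(W), 10(W), all W → L
n=19: reaches L-position 11 → W
n=20: reaches L-position 17 → W
n=21: reaches L-position 18 → W
n=22: only reaches 19(W), 14(W), all W → L
n=23: only reaches 20(W), 15(W), all W → L
n=24: only reaches 21(W), 16(W), all W → L
n=25: reaches L-position 22 → W
n=26: reaches L-position 23 → W
n=27: reaches L-position 24 → W
n=28: only reaches 25(W), 20(W), all W → L
n=29: only reaches 26(W), 21(W), all W → L
Reading off the rows marked L gives the requested list; there are 15 such values of n.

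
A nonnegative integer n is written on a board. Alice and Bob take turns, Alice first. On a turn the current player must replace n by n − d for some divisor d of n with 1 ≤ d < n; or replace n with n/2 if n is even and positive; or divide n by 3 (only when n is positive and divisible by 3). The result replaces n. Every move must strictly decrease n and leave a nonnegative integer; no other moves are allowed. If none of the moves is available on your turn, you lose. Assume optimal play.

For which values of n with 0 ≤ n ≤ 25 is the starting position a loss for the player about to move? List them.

Positions with no move are L. A position that does have a move is losing for the player to move precisely when every available move leads to a winning position for the opponent. Fill in the labels:
n=0: no move → L
n=1: no move → L
n=2: can move to 1, which is L ⇒ W
n=3: can move to 1, which is L ⇒ W
n=4: moves to 2(W), 3(W); every one is W ⇒ L
n=5: can move to 4, which is L ⇒ W
n=6: can move to 4, which is L ⇒ W
n=7: the only move is to 6(W), a W ⇒ L
n=8: can move to 4, which is L ⇒ W
n=9: moves to 3(W), 6(W), 8(W); every one is W ⇒ L
n=10: can move to 9, which is L ⇒ W
n=11: the only move is to 10(W), a W ⇒ L
n=12: can move to 4, which is L ⇒ W
n=13: the only move is to 12(W), a W ⇒ L
n=14: can move to 7, which is L ⇒ W
n=15: moves to 5(W), 10(W), 12(W), 14(W); every one is W ⇒ L
n=16: can move to 15, which is L ⇒ W
n=17: the only move is to 16(W), a W ⇒ L
n=18: can move to 9, which is L ⇒ W
n=19: the only move is to 18(W), a W ⇒ L
n=20: can move to 15, which is L ⇒ W
n=21: can move to 7, which is L ⇒ W
n=22: can move to 11, which is L ⇒ W
n=23: the only move is to 22(W), a W ⇒ L
n=24: can move to 23, which is L ⇒ W
n=25: moves to 20(W), 24(W); every one is W ⇒ L
Reading off the rows marked L gives the requested list; there are 12 such values of n.

0, 1, 4, 7, 9, 11, 13, 15, 17, 19, 23, 25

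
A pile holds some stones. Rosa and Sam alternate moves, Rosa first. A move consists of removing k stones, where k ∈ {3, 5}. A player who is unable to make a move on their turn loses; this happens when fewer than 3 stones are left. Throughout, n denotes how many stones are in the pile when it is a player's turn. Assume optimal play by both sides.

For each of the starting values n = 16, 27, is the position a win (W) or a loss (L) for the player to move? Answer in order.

16: L, 27: W

Use the standard recursion: the mover loses at a terminal position; elsewhere, the mover wins exactly when some move hands the opponent an L position.
n=0: no move → L
n=1: no move → L
n=2: no move → L
n=3: W (go to 0, an L position)
n=4: W (go to 1, an L position)
n=5: W (go to 2, an L position)
n=6: W (go to 1, an L position)
n=7: W (go to 2, an L position)
n=8: L (options 5(W), 3(W) are all W)
n=9: L (options 6(W), 4(W) are all W)
n=10: L (options 7(W), 5(W) are all W)
n=11: W (go to 8, an L position)
n=12: W (go to 9, an L position)
n=13: W (go to 10, an L position)
n=14: W (go to 9, an L position)
n=15: W (go to 10, an L position)
n=16: L (options 13(W), 11(W) are all W)
n=17: L (options 14(W), 12(W) are all W)
n=18: L (options 15(W), 13(W) are all W)
n=19: W (go to 16, an L position)
n=20: W (go to 17, an L position)
n=21: W (go to 18, an L position)
n=22: W (go to 17, an L position)
n=23: W (go to 18, an L position)
n=24: L (options 21(W), 19(W) are all W)
n=25: L (options 22(W), 20(W) are all W)
n=26: L (options 23(W), 21(W) are all W)
n=27: W (go to 24, an L position)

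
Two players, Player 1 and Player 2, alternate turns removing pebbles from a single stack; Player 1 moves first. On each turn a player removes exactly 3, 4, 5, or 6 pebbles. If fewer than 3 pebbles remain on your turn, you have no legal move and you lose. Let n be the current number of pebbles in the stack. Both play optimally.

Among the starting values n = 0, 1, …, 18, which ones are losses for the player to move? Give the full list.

Positions with no move are L. A position that does have a move is losing for the player to move precisely when every available move leads to a winning position for the opponent. Fill in the labels:
n=0: no move → L
n=1: no move → L
n=2: no move → L
n=3: reaches L-position 0 → W
n=4: reaches L-position 1 → W
n=5: reaches L-position 2 → W
n=6: reaches L-position 2 → W
n=7: reaches L-position 2 → W
n=8: reaches L-position 2 → W
n=9: only reaches 6(W), 5(W), 4(W), 3(W), all W → L
n=10: only reaches 7(W), 6(W), 5(W), 4(W), all W → L
n=11: only reaches 8(W), 7(W), 6(W), 5(W), all W → L
n=12: reaches L-position 9 → W
n=13: reaches L-position 10 → W
n=14: reaches L-position 11 → W
n=15: reaches L-position 11 → W
n=16: reaches L-position 11 → W
n=17: reaches L-position 11 → W
n=18: only reaches 15(W), 14(W), 13(W), 12(W), all W → L
Reading off the rows marked L gives the requested list; there are 7 such values of n.

0, 1, 2, 9, 10, 11, 18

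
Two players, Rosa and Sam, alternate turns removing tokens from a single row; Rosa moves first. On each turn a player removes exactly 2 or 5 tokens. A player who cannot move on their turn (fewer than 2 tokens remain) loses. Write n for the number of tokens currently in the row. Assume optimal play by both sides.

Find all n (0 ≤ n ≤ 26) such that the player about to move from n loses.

Use the standard recursion: the mover loses at a terminal position; elsewhere, the mover wins exactly when some move hands the opponent an L position.
n=0: no move → L
n=1: no move → L
n=2: W (go to 0, an L position)
n=3: W (go to 1, an L position)
n=4: L (sole option 2(W) is W)
n=5: W (go to 0, an L position)
n=6: W (go to 4, an L position)
n=7: L (options 5(W), 2(W) are all W)
n=8: L (options 6(W), 3(W) are all W)
n=9: W (go to 7, an L position)
n=10: W (go to 8, an L position)
n=11: L (options 9(W), 6(W) are all W)
n=12: W (go to 7, an L position)
n=13: W (go to 11, an L position)
n=14: L (options 12(W), 9(W) are all W)
n=15: L (options 13(W), 10(W) are all W)
n=16: W (go to 14, an L position)
n=17: W (go to 15, an L position)
n=18: L (options 16(W), 13(W) are all W)
n=19: W (go to 14, an L position)
n=20: W (go to 18, an L position)
n=21: L (options 19(W), 16(W) are all W)
n=22: L (options 20(W), 17(W) are all W)
n=23: W (go to 21, an L position)
n=24: W (go to 22, an L position)
n=25: L (options 23(W), 20(W) are all W)
n=26: W (go to 21, an L position)
The losing starting values of n are exactly the entries labelled L in this table (12 of them).

0, 1, 4, 7, 8, 11, 14, 15, 18, 21, 22, 25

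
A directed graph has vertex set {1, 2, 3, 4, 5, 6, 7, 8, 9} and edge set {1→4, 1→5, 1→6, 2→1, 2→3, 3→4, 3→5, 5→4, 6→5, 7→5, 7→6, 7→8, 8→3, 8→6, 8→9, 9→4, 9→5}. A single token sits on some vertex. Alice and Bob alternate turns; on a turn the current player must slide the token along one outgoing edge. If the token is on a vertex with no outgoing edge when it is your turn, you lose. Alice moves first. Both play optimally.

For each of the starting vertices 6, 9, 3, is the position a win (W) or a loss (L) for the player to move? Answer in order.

Positions with no move are L. A position that does have a move is losing for the player to move precisely when every available move leads to a winning position for the opponent. Fill in the labels:
Every edge goes from a vertex to one that appears earlier in the order 4, 5, 3, 6, 9, 8, 1, 7, 2, so processing vertices in that order labels each vertex after all of its successors.
4: no outgoing edge → L
5: W (go to 4, an L position)
3: W (go to 4, an L position)
6: L (sole option 5(W) is W)
9: W (go to 4, an L position)
8: W (go to 6, an L position)
1: W (go to 6, an L position)
7: W (go to 6, an L position)
2: L (options 1(W), 3(W) are all W)

6: L, 9: W, 3: W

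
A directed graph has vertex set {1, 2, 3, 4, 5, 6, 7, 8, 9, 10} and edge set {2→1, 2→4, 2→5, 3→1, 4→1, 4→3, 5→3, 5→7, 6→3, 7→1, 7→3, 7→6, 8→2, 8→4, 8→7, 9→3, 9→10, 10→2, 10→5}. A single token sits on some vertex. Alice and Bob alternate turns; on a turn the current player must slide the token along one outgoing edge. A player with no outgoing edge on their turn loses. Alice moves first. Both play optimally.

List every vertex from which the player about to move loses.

1, 5, 6, 8, 9

Use the standard recursion: the mover loses at a terminal position; elsewhere, the mover wins exactly when some move hands the opponent an L position.
Every edge goes from a vertex to one that appears earlier in the order 1, 3, 4, 6, 7, 5, 2, 10, 9, 8, so processing vertices in that order labels each vertex after all of its successors.
1: no outgoing edge → L
3: W (go to 1, an L position)
4: W (go to 1, an L position)
6: L (sole option 3(W) is W)
7: W (go to 6, an L position)
5: L (options 7(W), 3(W) are all W)
2: W (go to 5, an L position)
10: W (go to 5, an L position)
9: L (options 10(W), 3(W) are all W)
8: L (options 2(W), 7(W), 4(W) are all W)
Reading off the rows marked L gives the requested list; there are 5 such vertices.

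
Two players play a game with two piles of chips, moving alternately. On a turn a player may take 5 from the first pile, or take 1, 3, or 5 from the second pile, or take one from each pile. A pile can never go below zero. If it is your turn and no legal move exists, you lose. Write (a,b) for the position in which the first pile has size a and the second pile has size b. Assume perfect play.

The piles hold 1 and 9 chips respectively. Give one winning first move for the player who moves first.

Move to (1,8).

Label each position W (a win for the player to move) or L (a loss). A position with no legal move is L; any other position is W exactly when some move reaches an L, and L when every move reaches a W.
No move ever increases a pile, so every position that can arise here has a ≤ 1 and b ≤ 9; it is enough to label the cells with 0 ≤ a ≤ 1 and 0 ≤ b ≤ 9.
Every move lowers a or b (never raises either), so fill the grid row by row in increasing a, and left to right within a row: each cell's successors are then already labelled.
      b=0  b=1  b=2  b=3  b=4  b=5  b=6  b=7  b=8  b=9
a=0:    L    W    L    W    L    W    L    W    L    W
a=1:    L    W    L    W    L    W    L    W    L    W
Cells with no legal move (terminal, hence L): (0,0), (1,0).
The remaining L cells, each justified by listing all of its moves:
(0,2): the only move is to (0,1)(W), a W ⇒ L
(0,4): moves to (0,3)(W), (0,1)(W); every one is W ⇒ L
(0,6): moves to (0,5)(W), (0,3)(W), (0,1)(W); every one is W ⇒ L
(0,8): moves to (0,7)(W), (0,5)(W), (0,3)(W); every one is W ⇒ L
(1,2): moves to (1,1)(W), (0,1)(W); every one is W ⇒ L
(1,4): moves to (1,3)(W), (1,1)(W), (0,3)(W); every one is W ⇒ L
(1,6): moves to (1,5)(W), (1,3)(W), (1,1)(W), (0,5)(W); every one is W ⇒ L
(1,8): moves to (1,7)(W), (1,5)(W), (1,3)(W), (0,7)(W); every one is W ⇒ L
Every other cell has at least one move into one of the L cells above, so it is W.
From (1,9), the L positions reachable in one move are: (1,8), (1,6), (1,4), (0,8). Any move reaching one of these is winning.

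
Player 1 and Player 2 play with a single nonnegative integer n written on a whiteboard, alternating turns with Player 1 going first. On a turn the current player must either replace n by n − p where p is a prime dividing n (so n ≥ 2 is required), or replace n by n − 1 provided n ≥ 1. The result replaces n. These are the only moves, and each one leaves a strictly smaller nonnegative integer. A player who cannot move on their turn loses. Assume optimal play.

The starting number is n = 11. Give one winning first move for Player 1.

Use the standard recursion: the mover loses at a terminal position; elsewhere, the mover wins exactly when some move hands the opponent an L position.
n=0: no move → L
n=1: →0(L), so W
n=2: →0(L), so W
n=3: →0(L), so W
n=4: →2(W), 3(W) — all W, so L
n=5: →0(L), so W
n=6: →4(L), so W
n=7: →0(L), so W
n=8: →6(W), 7(W) — all W, so L
n=9: →8(L), so W
n=10: →8(L), so W
n=11: →0(L), so W
From 11, the L positions reachable in one move are: 0.

Move to 0.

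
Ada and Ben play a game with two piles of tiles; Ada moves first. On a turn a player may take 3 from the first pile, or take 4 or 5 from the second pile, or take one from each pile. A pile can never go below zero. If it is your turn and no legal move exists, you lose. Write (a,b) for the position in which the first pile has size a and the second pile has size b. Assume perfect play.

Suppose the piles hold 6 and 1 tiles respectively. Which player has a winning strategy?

Use the standard recursion: the mover loses at a terminal position; elsewhere, the mover wins exactly when some move hands the opponent an L position.
No move ever increases a pile, so every position that can arise here has a ≤ 6 and b ≤ 1; it is enough to label the cells with 0 ≤ a ≤ 6 and 0 ≤ b ≤ 1.
Every move lowers a or b (never raises either), so fill the grid row by row in increasing a, and left to right within a row: each cell's successors are then already labelled.
      b=0  b=1
a=0:    L    L
a=1:    L    W
a=2:    L    W
a=3:    W    W
a=4:    W    L
a=5:    W    L
a=6:    L    L
Cells with no legal move (terminal, hence L): (0,0), (0,1), (1,0), (2,0).
The remaining L cells, each justified by listing all of its moves:
(4,1): moves to (1,1)(W), (3,0)(W); every one is W ⇒ L
(5,1): moves to (2,1)(W), (4,0)(W); every one is W ⇒ L
(6,0): the only move is to (3,0)(W), a W ⇒ L
(6,1): moves to (3,1)(W), (5,0)(W); every one is W ⇒ L
Every other cell has at least one move into one of the L cells above, so it is W.
Every move from (6,1) reaches a W position, so the mover loses.

Ben wins.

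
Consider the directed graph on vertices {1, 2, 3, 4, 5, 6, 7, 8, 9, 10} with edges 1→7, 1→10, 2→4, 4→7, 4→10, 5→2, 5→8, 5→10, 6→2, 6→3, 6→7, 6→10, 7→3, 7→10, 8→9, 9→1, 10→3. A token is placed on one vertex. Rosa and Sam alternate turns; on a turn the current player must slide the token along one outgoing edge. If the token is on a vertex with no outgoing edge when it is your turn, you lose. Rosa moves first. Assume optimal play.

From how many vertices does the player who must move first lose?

Build the W/L table. Terminal = L. A non-terminal position is W if it has a move to some L; otherwise it is L.
Every edge goes from a vertex to one that appears earlier in the order 3, 10, 7, 1, 4, 9, 2, 6, 8, 5, so processing vertices in that order labels each vertex after all of its successors.
3: no outgoing edge → L
10: →3(L), so W
7: →3(L), so W
1: →7(W), 10(W) — all W, so L
4: →7(W), 10(W) — all W, so L
9: →1(L), so W
2: →4(L), so W
6: →3(L), so W
8: →9(W) only, which is W, so L
5: →8(L), so W
The L vertices are 1, 3, 4, 8; that is 4 in all.

4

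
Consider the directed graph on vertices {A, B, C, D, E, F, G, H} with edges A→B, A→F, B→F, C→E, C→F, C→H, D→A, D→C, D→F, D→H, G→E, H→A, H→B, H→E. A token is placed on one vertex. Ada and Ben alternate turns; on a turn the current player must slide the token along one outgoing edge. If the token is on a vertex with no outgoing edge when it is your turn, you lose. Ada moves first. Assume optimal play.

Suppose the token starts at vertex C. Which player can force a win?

Ada wins.

Positions with no move are L. A position that does have a move is losing for the player to move precisely when every available move leads to a winning position for the opponent. Fill in the labels:
Every edge goes from a vertex to one that appears earlier in the order E, F, B, A, H, C, D, G, so processing vertices in that order labels each vertex after all of its successors.
E: no outgoing edge → L
F: no outgoing edge → L
B: reaches L-position F → W
A: reaches L-position F → W
H: reaches L-position E → W
C: reaches L-position F → W
D: reaches L-position F → W
G: reaches L-position E → W
The starting position C is W: Ada should move to F, handing over an L position.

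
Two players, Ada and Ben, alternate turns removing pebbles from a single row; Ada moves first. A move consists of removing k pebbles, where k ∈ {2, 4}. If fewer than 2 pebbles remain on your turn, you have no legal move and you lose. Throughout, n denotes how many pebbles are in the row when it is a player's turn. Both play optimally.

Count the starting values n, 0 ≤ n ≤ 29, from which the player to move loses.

Classify positions by backward induction: terminal positions (no move available) are L. From any other position, the mover wins iff some move reaches an L.
n=0: no move → L
n=1: no move → L
n=2: reaches L-position 0 → W
n=3: reaches L-position 1 → W
n=4: reaches L-position 0 → W
n=5: reaches L-position 1 → W
n=6: only reaches 4(W), 2(W), all W → L
n=7: only reaches 5(W), 3(W), all W → L
n=8: reaches L-position 6 → W
n=9: reaches L-position 7 → W
n=10: reaches L-position 6 → W
n=11: reaches L-position 7 → W
n=12: only reaches 10(W), 8(W), all W → L
n=13: only reaches 11(W), 9(W), all W → L
n=14: reaches L-position 12 → W
n=15: reaches L-position 13 → W
n=16: reaches L-position 12 → W
n=17: reaches L-position 13 → W
n=18: only reaches 16(W), 14(W), all W → L
n=19: only reaches 17(W), 15(W), all W → L
n=20: reaches L-position 18 → W
n=21: reaches L-position 19 → W
n=22: reaches L-position 18 → W
n=23: reaches L-position 19 → W
n=24: only reaches 22(W), 20(W), all W → L
n=25: only reaches 23(W), 21(W), all W → L
n=26: reaches L-position 24 → W
n=27: reaches L-position 25 → W
n=28: reaches L-position 24 → W
n=29: reaches L-position 25 → W
L entries with 0 ≤ n ≤ 29: n = 0, 1, 6, 7, 12, 13, 18, 19, 24, 25; that makes 10.

10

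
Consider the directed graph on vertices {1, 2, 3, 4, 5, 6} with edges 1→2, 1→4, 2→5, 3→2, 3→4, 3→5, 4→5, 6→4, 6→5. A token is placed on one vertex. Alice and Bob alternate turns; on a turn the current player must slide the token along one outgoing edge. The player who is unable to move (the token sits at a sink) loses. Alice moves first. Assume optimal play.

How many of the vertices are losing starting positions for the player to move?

Work bottom-up. With no move the player to move loses. Otherwise the position is W if at least one move leads to an L position for the opponent, and L if every move leads to a W.
Every edge goes from a vertex to one that appears earlier in the order 5, 4, 6, 2, 3, 1, so processing vertices in that order labels each vertex after all of its successors.
5: no outgoing edge → L
4: reaches L-position 5 → W
6: reaches L-position 5 → W
2: reaches L-position 5 → W
3: reaches L-position 5 → W
1: only reaches 2(W), 4(W), all W → L
The L vertices are 1, 5; that is 2 in all.

2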